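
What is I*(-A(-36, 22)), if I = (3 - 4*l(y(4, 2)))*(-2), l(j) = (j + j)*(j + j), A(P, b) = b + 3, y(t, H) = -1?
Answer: -650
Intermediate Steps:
A(P, b) = 3 + b
l(j) = 4*j**2 (l(j) = (2*j)*(2*j) = 4*j**2)
I = 26 (I = (3 - 16*(-1)**2)*(-2) = (3 - 16)*(-2) = -13*(-2) = 26)
I*(-A(-36, 22)) = 26*(-(3 + 22)) = 26*(-1*25) = 26*(-25) = -650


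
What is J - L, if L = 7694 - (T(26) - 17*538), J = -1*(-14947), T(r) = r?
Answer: -1867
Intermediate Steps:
J = 14947
L = 16814 (L = 7694 - (26 - 17*538) = 7694 - (26 - 9146) = 7694 - 1*(-9120) = 7694 + 9120 = 16814)
J - L = 14947 - 1*16814 = 14947 - 16814 = -1867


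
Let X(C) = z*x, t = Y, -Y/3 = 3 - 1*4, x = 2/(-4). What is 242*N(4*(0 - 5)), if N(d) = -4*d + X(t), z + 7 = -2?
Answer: 20449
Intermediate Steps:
z = -9 (z = -7 - 2 = -9)
x = -½ (x = 2*(-¼) = -½ ≈ -0.50000)
Y = 3 (Y = -3*(3 - 1*4) = -3*(3 - 4) = -3*(-1) = 3)
t = 3
X(C) = 9/2 (X(C) = -9*(-½) = 9/2)
N(d) = 9/2 - 4*d (N(d) = -4*d + 9/2 = 9/2 - 4*d)
242*N(4*(0 - 5)) = 242*(9/2 - 16*(0 - 5)) = 242*(9/2 - 16*(-5)) = 242*(9/2 - 4*(-20)) = 242*(9/2 + 80) = 242*(169/2) = 20449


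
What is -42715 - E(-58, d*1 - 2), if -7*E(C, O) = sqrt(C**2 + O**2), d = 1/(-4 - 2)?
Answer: -42715 + sqrt(121273)/42 ≈ -42707.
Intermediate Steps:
d = -1/6 (d = 1/(-6) = -1/6 ≈ -0.16667)
E(C, O) = -sqrt(C**2 + O**2)/7
-42715 - E(-58, d*1 - 2) = -42715 - (-1)*sqrt((-58)**2 + (-1/6*1 - 2)**2)/7 = -42715 - (-1)*sqrt(3364 + (-1/6 - 2)**2)/7 = -42715 - (-1)*sqrt(3364 + (-13/6)**2)/7 = -42715 - (-1)*sqrt(3364 + 169/36)/7 = -42715 - (-1)*sqrt(121273/36)/7 = -42715 - (-1)*sqrt(121273)/6/7 = -42715 - (-1)*sqrt(121273)/42 = -42715 + sqrt(121273)/42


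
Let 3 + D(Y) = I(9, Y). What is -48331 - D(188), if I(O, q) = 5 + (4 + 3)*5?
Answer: -48368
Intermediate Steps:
I(O, q) = 40 (I(O, q) = 5 + 7*5 = 5 + 35 = 40)
D(Y) = 37 (D(Y) = -3 + 40 = 37)
-48331 - D(188) = -48331 - 1*37 = -48331 - 37 = -48368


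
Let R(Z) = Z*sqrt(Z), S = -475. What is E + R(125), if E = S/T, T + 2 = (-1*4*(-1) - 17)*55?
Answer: 475/717 + 625*sqrt(5) ≈ 1398.2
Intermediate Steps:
R(Z) = Z**(3/2)
T = -717 (T = -2 + (-1*4*(-1) - 17)*55 = -2 + (-4*(-1) - 17)*55 = -2 + (4 - 17)*55 = -2 - 13*55 = -2 - 715 = -717)
E = 475/717 (E = -475/(-717) = -475*(-1/717) = 475/717 ≈ 0.66248)
E + R(125) = 475/717 + 125**(3/2) = 475/717 + 625*sqrt(5)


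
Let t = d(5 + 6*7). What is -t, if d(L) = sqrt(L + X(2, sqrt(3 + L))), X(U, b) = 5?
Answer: -2*sqrt(13) ≈ -7.2111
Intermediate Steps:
d(L) = sqrt(5 + L) (d(L) = sqrt(L + 5) = sqrt(5 + L))
t = 2*sqrt(13) (t = sqrt(5 + (5 + 6*7)) = sqrt(5 + (5 + 42)) = sqrt(5 + 47) = sqrt(52) = 2*sqrt(13) ≈ 7.2111)
-t = -2*sqrt(13)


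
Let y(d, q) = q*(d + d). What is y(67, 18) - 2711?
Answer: -299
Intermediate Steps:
y(d, q) = 2*d*q (y(d, q) = q*(2*d) = 2*d*q)
y(67, 18) - 2711 = 2*67*18 - 2711 = 2412 - 2711 = -299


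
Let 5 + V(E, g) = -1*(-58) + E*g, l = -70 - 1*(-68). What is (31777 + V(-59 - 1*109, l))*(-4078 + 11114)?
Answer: 226319976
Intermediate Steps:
l = -2 (l = -70 + 68 = -2)
V(E, g) = 53 + E*g (V(E, g) = -5 + (-1*(-58) + E*g) = -5 + (58 + E*g) = 53 + E*g)
(31777 + V(-59 - 1*109, l))*(-4078 + 11114) = (31777 + (53 + (-59 - 1*109)*(-2)))*(-4078 + 11114) = (31777 + (53 + (-59 - 109)*(-2)))*7036 = (31777 + (53 - 168*(-2)))*7036 = (31777 + (53 + 336))*7036 = (31777 + 389)*7036 = 32166*7036 = 226319976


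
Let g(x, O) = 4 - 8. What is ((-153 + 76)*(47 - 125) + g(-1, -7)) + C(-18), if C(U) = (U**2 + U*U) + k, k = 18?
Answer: 6668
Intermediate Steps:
g(x, O) = -4
C(U) = 18 + 2*U**2 (C(U) = (U**2 + U*U) + 18 = (U**2 + U**2) + 18 = 2*U**2 + 18 = 18 + 2*U**2)
((-153 + 76)*(47 - 125) + g(-1, -7)) + C(-18) = ((-153 + 76)*(47 - 125) - 4) + (18 + 2*(-18)**2) = (-77*(-78) - 4) + (18 + 2*324) = (6006 - 4) + (18 + 648) = 6002 + 666 = 6668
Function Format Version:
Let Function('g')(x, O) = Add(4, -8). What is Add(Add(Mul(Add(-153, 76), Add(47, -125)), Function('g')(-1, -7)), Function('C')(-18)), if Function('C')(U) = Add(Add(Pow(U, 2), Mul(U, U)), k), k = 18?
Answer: 6668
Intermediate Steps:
Function('g')(x, O) = -4
Function('C')(U) = Add(18, Mul(2, Pow(U, 2))) (Function('C')(U) = Add(Add(Pow(U, 2), Mul(U, U)), 18) = Add(Add(Pow(U, 2), Pow(U, 2)), 18) = Add(Mul(2, Pow(U, 2)), 18) = Add(18, Mul(2, Pow(U, 2))))
Add(Add(Mul(Add(-153, 76), Add(47, -125)), Function('g')(-1, -7)), Function('C')(-18)) = Add(Add(Mul(Add(-153, 76), Add(47, -125)), -4), Add(18, Mul(2, Pow(-18, 2)))) = Add(Add(Mul(-77, -78), -4), Add(18, Mul(2, 324))) = Add(Add(6006, -4), Add(18, 648)) = Add(6002, 666) = 6668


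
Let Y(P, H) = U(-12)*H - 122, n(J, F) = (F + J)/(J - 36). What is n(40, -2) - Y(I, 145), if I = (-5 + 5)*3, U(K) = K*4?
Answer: 14183/2 ≈ 7091.5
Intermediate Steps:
U(K) = 4*K
I = 0 (I = 0*3 = 0)
n(J, F) = (F + J)/(-36 + J)
Y(P, H) = -122 - 48*H (Y(P, H) = (4*(-12))*H - 122 = -48*H - 122 = -122 - 48*H)
n(40, -2) - Y(I, 145) = (-2 + 40)/(-36 + 40) - (-122 - 48*145) = 38/4 - (-122 - 6960) = (1/4)*38 - 1*(-7082) = 19/2 + 7082 = 14183/2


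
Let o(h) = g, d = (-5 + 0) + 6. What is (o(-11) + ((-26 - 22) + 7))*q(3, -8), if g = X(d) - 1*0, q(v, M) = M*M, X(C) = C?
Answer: -2560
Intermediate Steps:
d = 1 (d = -5 + 6 = 1)
q(v, M) = M²
g = 1 (g = 1 - 1*0 = 1 + 0 = 1)
o(h) = 1
(o(-11) + ((-26 - 22) + 7))*q(3, -8) = (1 + ((-26 - 22) + 7))*(-8)² = (1 + (-48 + 7))*64 = (1 - 41)*64 = -40*64 = -2560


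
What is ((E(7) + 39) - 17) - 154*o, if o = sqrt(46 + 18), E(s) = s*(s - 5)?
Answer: -1196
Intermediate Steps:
E(s) = s*(-5 + s)
o = 8 (o = sqrt(64) = 8)
((E(7) + 39) - 17) - 154*o = ((7*(-5 + 7) + 39) - 17) - 154*8 = ((7*2 + 39) - 17) - 1232 = ((14 + 39) - 17) - 1232 = (53 - 17) - 1232 = 36 - 1232 = -1196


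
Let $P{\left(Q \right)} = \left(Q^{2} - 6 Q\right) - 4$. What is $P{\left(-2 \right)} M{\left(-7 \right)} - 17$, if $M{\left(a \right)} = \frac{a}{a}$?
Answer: $-5$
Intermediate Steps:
$M{\left(a \right)} = 1$
$P{\left(Q \right)} = -4 + Q^{2} - 6 Q$
$P{\left(-2 \right)} M{\left(-7 \right)} - 17 = \left(-4 + \left(-2\right)^{2} - -12\right) 1 - 17 = \left(-4 + 4 + 12\right) 1 - 17 = 12 \cdot 1 - 17 = 12 - 17 = -5$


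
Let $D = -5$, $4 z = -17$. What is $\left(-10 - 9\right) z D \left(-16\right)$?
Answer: $6460$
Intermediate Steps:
$z = - \frac{17}{4}$ ($z = \frac{1}{4} \left(-17\right) = - \frac{17}{4} \approx -4.25$)
$\left(-10 - 9\right) z D \left(-16\right) = \left(-10 - 9\right) \left(\left(- \frac{17}{4}\right) \left(-5\right)\right) \left(-16\right) = \left(-19\right) \frac{85}{4} \left(-16\right) = \left(- \frac{1615}{4}\right) \left(-16\right) = 6460$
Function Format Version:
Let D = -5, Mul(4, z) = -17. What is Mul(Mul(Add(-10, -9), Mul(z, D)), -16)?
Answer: 6460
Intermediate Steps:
z = Rational(-17, 4) (z = Mul(Rational(1, 4), -17) = Rational(-17, 4) ≈ -4.2500)
Mul(Mul(Add(-10, -9), Mul(z, D)), -16) = Mul(Mul(Add(-10, -9), Mul(Rational(-17, 4), -5)), -16) = Mul(Mul(-19, Rational(85, 4)), -16) = Mul(Rational(-1615, 4), -16) = 6460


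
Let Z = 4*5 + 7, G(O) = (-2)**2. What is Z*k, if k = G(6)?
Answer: 108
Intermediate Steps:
G(O) = 4
k = 4
Z = 27 (Z = 20 + 7 = 27)
Z*k = 27*4 = 108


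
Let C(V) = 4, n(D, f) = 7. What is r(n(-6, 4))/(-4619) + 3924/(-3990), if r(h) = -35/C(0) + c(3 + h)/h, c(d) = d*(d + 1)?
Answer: -12101829/12286540 ≈ -0.98497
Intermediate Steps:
c(d) = d*(1 + d)
r(h) = -35/4 + (3 + h)*(4 + h)/h (r(h) = -35/4 + ((3 + h)*(1 + (3 + h)))/h = -35*1/4 + ((3 + h)*(4 + h))/h = -35/4 + (3 + h)*(4 + h)/h)
r(n(-6, 4))/(-4619) + 3924/(-3990) = (-7/4 + 7 + 12/7)/(-4619) + 3924/(-3990) = (-7/4 + 7 + 12*(1/7))*(-1/4619) + 3924*(-1/3990) = (-7/4 + 7 + 12/7)*(-1/4619) - 654/665 = (195/28)*(-1/4619) - 654/665 = -195/129332 - 654/665 = -12101829/12286540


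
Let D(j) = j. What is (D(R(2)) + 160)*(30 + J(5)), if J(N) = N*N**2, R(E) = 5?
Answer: 25575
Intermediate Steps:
J(N) = N**3
(D(R(2)) + 160)*(30 + J(5)) = (5 + 160)*(30 + 5**3) = 165*(30 + 125) = 165*155 = 25575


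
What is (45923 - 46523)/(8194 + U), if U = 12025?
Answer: -600/20219 ≈ -0.029675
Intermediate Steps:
(45923 - 46523)/(8194 + U) = (45923 - 46523)/(8194 + 12025) = -600/20219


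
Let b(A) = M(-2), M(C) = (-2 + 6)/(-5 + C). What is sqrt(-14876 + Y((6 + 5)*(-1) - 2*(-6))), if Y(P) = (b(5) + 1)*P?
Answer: I*sqrt(728903)/7 ≈ 121.97*I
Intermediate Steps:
M(C) = 4/(-5 + C)
b(A) = -4/7 (b(A) = 4/(-5 - 2) = 4/(-7) = 4*(-1/7) = -4/7)
Y(P) = 3*P/7 (Y(P) = (-4/7 + 1)*P = 3*P/7)
sqrt(-14876 + Y((6 + 5)*(-1) - 2*(-6))) = sqrt(-14876 + 3*((6 + 5)*(-1) - 2*(-6))/7) = sqrt(-14876 + 3*(11*(-1) + 12)/7) = sqrt(-14876 + 3*(-11 + 12)/7) = sqrt(-14876 + (3/7)*1) = sqrt(-14876 + 3/7) = sqrt(-104129/7) = I*sqrt(728903)/7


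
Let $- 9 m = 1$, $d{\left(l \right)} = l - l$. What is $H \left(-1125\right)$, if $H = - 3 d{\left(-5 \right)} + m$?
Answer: $125$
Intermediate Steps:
$d{\left(l \right)} = 0$
$m = - \frac{1}{9}$ ($m = \left(- \frac{1}{9}\right) 1 = - \frac{1}{9} \approx -0.11111$)
$H = - \frac{1}{9}$ ($H = \left(-3\right) 0 - \frac{1}{9} = 0 - \frac{1}{9} = - \frac{1}{9} \approx -0.11111$)
$H \left(-1125\right) = \left(- \frac{1}{9}\right) \left(-1125\right) = 125$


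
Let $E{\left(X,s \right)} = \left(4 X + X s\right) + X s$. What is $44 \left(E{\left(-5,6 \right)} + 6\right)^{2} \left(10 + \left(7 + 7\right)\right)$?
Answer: $5782656$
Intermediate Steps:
$E{\left(X,s \right)} = 4 X + 2 X s$
$44 \left(E{\left(-5,6 \right)} + 6\right)^{2} \left(10 + \left(7 + 7\right)\right) = 44 \left(2 \left(-5\right) \left(2 + 6\right) + 6\right)^{2} \left(10 + \left(7 + 7\right)\right) = 44 \left(2 \left(-5\right) 8 + 6\right)^{2} \left(10 + 14\right) = 44 \left(-80 + 6\right)^{2} \cdot 24 = 44 \left(-74\right)^{2} \cdot 24 = 44 \cdot 5476 \cdot 24 = 240944 \cdot 24 = 5782656$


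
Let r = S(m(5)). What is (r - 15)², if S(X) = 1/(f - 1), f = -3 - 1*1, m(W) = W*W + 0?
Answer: 5776/25 ≈ 231.04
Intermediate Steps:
m(W) = W² (m(W) = W² + 0 = W²)
f = -4 (f = -3 - 1 = -4)
S(X) = -⅕ (S(X) = 1/(-4 - 1) = 1/(-5) = -⅕)
r = -⅕ ≈ -0.20000
(r - 15)² = (-⅕ - 15)² = (-76/5)² = 5776/25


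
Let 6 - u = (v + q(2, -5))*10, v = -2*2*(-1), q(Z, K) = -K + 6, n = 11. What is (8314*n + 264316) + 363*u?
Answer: 303498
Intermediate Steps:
q(Z, K) = 6 - K
v = 4 (v = -4*(-1) = 4)
u = -144 (u = 6 - (4 + (6 - 1*(-5)))*10 = 6 - (4 + (6 + 5))*10 = 6 - (4 + 11)*10 = 6 - 15*10 = 6 - 1*150 = 6 - 150 = -144)
(8314*n + 264316) + 363*u = (8314*11 + 264316) + 363*(-144) = (91454 + 264316) - 52272 = 355770 - 52272 = 303498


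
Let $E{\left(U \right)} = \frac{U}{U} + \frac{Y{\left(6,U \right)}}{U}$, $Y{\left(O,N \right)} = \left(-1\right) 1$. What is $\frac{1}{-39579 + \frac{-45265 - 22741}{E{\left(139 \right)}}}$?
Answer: $- \frac{69}{7457368} \approx -9.2526 \cdot 10^{-6}$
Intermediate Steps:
$Y{\left(O,N \right)} = -1$
$E{\left(U \right)} = 1 - \frac{1}{U}$ ($E{\left(U \right)} = \frac{U}{U} - \frac{1}{U} = 1 - \frac{1}{U}$)
$\frac{1}{-39579 + \frac{-45265 - 22741}{E{\left(139 \right)}}} = \frac{1}{-39579 + \frac{-45265 - 22741}{\frac{1}{139} \left(-1 + 139\right)}} = \frac{1}{-39579 + \frac{-45265 - 22741}{\frac{1}{139} \cdot 138}} = \frac{1}{-39579 - \frac{68006}{\frac{138}{139}}} = \frac{1}{-39579 - \frac{4726417}{69}} = \frac{1}{- \frac{7457368}{69}} = - \frac{69}{7457368}$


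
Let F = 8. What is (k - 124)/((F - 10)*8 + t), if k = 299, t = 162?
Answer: 175/146 ≈ 1.1986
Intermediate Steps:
(k - 124)/((F - 10)*8 + t) = (299 - 124)/((8 - 10)*8 + 162) = 175/(-2*8 + 162) = 175/(-16 + 162) = 175/146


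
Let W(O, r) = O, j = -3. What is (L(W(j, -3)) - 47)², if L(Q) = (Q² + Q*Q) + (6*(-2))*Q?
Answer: 49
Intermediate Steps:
L(Q) = -12*Q + 2*Q² (L(Q) = (Q² + Q²) - 12*Q = 2*Q² - 12*Q = -12*Q + 2*Q²)
(L(W(j, -3)) - 47)² = (2*(-3)*(-6 - 3) - 47)² = (2*(-3)*(-9) - 47)² = (54 - 47)² = 7² = 49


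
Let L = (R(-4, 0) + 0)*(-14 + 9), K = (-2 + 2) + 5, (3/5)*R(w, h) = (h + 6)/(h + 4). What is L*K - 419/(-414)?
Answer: -12728/207 ≈ -61.488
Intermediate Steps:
R(w, h) = 5*(6 + h)/(3*(4 + h)) (R(w, h) = 5*((h + 6)/(h + 4))/3 = 5*((6 + h)/(4 + h))/3 = 5*(6 + h)/(3*(4 + h)))
K = 5 (K = 0 + 5 = 5)
L = -25/2 (L = (5*(6 + 0)/(3*(4 + 0)) + 0)*(-14 + 9) = ((5/3)*6/4 + 0)*(-5) = ((5/3)*(¼)*6 + 0)*(-5) = (5/2 + 0)*(-5) = (5/2)*(-5) = -25/2 ≈ -12.500)
L*K - 419/(-414) = -25/2*5 - 419/(-414) = -125/2 - 419*(-1)/414 = -125/2 - 1*(-419/414) = -125/2 + 419/414 = -12728/207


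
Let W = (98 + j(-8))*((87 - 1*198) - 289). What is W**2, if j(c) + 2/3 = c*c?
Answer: 37480960000/9 ≈ 4.1646e+9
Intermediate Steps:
j(c) = -2/3 + c**2 (j(c) = -2/3 + c*c = -2/3 + c**2)
W = -193600/3 (W = (98 + (-2/3 + (-8)**2))*((87 - 1*198) - 289) = (98 + (-2/3 + 64))*((87 - 198) - 289) = (98 + 190/3)*(-111 - 289) = (484/3)*(-400) = -193600/3 ≈ -64533.)
W**2 = (-193600/3)**2 = 37480960000/9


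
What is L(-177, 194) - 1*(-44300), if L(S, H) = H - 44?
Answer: 44450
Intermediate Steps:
L(S, H) = -44 + H
L(-177, 194) - 1*(-44300) = (-44 + 194) - 1*(-44300) = 150 + 44300 = 44450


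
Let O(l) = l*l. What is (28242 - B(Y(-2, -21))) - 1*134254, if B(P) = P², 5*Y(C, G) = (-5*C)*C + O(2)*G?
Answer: -2661116/25 ≈ -1.0644e+5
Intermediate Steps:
O(l) = l²
Y(C, G) = -C² + 4*G/5 (Y(C, G) = ((-5*C)*C + 2²*G)/5 = (-5*C² + 4*G)/5 = -C² + 4*G/5)
(28242 - B(Y(-2, -21))) - 1*134254 = (28242 - (-1*(-2)² + (⅘)*(-21))²) - 1*134254 = (28242 - (-1*4 - 84/5)²) - 134254 = (28242 - (-4 - 84/5)²) - 134254 = (28242 - (-104/5)²) - 134254 = (28242 - 1*10816/25) - 134254 = (28242 - 10816/25) - 134254 = 695234/25 - 134254 = -2661116/25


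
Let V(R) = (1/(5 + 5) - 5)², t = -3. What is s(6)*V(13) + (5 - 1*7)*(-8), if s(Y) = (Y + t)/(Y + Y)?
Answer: 8801/400 ≈ 22.003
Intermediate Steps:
s(Y) = (-3 + Y)/(2*Y) (s(Y) = (Y - 3)/(Y + Y) = (-3 + Y)/((2*Y)) = (-3 + Y)*(1/(2*Y)) = (-3 + Y)/(2*Y))
V(R) = 2401/100 (V(R) = (1/10 - 5)² = (⅒ - 5)² = (-49/10)² = 2401/100)
s(6)*V(13) + (5 - 1*7)*(-8) = ((½)*(-3 + 6)/6)*(2401/100) + (5 - 1*7)*(-8) = ((½)*(⅙)*3)*(2401/100) + (5 - 7)*(-8) = (¼)*(2401/100) - 2*(-8) = 2401/400 + 16 = 8801/400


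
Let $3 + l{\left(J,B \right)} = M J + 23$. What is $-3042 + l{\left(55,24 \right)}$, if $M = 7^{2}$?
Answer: $-327$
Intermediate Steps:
$M = 49$
$l{\left(J,B \right)} = 20 + 49 J$ ($l{\left(J,B \right)} = -3 + \left(49 J + 23\right) = -3 + \left(23 + 49 J\right) = 20 + 49 J$)
$-3042 + l{\left(55,24 \right)} = -3042 + \left(20 + 49 \cdot 55\right) = -3042 + \left(20 + 2695\right) = -3042 + 2715 = -327$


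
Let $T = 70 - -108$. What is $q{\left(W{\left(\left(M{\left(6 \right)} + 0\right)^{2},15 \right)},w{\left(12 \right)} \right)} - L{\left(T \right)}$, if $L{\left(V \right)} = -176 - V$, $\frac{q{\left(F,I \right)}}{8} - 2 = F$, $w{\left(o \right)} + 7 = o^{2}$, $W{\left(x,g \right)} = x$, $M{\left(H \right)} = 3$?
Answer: $442$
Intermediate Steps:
$w{\left(o \right)} = -7 + o^{2}$
$q{\left(F,I \right)} = 16 + 8 F$
$T = 178$ ($T = 70 + 108 = 178$)
$q{\left(W{\left(\left(M{\left(6 \right)} + 0\right)^{2},15 \right)},w{\left(12 \right)} \right)} - L{\left(T \right)} = \left(16 + 8 \left(3 + 0\right)^{2}\right) - \left(-176 - 178\right) = \left(16 + 8 \cdot 3^{2}\right) - \left(-176 - 178\right) = \left(16 + 8 \cdot 9\right) - -354 = \left(16 + 72\right) + 354 = 88 + 354 = 442$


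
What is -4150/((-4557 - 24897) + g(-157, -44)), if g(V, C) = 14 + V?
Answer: 4150/29597 ≈ 0.14022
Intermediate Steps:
-4150/((-4557 - 24897) + g(-157, -44)) = -4150/((-4557 - 24897) + (14 - 157)) = -4150/(-29454 - 143) = -4150/(-29597) = -4150*(-1/29597) = 4150/29597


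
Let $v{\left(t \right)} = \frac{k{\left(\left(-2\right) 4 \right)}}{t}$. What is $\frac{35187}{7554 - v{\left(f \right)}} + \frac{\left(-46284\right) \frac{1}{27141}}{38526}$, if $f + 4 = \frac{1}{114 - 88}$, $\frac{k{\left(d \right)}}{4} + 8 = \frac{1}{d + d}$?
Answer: $\frac{421068350565428}{90299049579789} \approx 4.663$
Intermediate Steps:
$k{\left(d \right)} = -32 + \frac{2}{d}$ ($k{\left(d \right)} = -32 + \frac{4}{d + d} = -32 + \frac{4}{2 d} = -32 + 4 \frac{1}{2 d} = -32 + \frac{2}{d}$)
$f = - \frac{103}{26}$ ($f = -4 + \frac{1}{114 - 88} = -4 + \frac{1}{26} = - \frac{103}{26} \approx -3.9615$)
$v{\left(t \right)} = - \frac{129}{4 t}$ ($v{\left(t \right)} = \frac{-32 + \frac{2}{\left(-2\right) 4}}{t} = \frac{-32 + \frac{2}{-8}}{t} = \frac{-32 + 2 \left(- \frac{1}{8}\right)}{t} = \frac{-32 - \frac{1}{4}}{t} = - \frac{129}{4 t}$)
$\frac{35187}{7554 - v{\left(f \right)}} + \frac{\left(-46284\right) \frac{1}{27141}}{38526} = \frac{35187}{7554 - - \frac{129}{4 \left(- \frac{103}{26}\right)}} + \frac{\left(-46284\right) \frac{1}{27141}}{38526} = \frac{35187}{7554 - \left(- \frac{129}{4}\right) \left(- \frac{26}{103}\right)} + \left(-46284\right) \frac{1}{27141} \cdot \frac{1}{38526} = \frac{35187}{7554 - \frac{1677}{206}} - \frac{7714}{174272361} = \frac{35187}{\frac{1554447}{206}} - \frac{7714}{174272361} = 35187 \cdot \frac{206}{1554447} - \frac{7714}{174272361} = \frac{2416174}{518149} - \frac{7714}{174272361} = \frac{421068350565428}{90299049579789}$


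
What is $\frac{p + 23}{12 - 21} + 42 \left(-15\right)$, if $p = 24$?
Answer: $- \frac{5717}{9} \approx -635.22$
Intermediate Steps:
$\frac{p + 23}{12 - 21} + 42 \left(-15\right) = \frac{24 + 23}{12 - 21} + 42 \left(-15\right) = \frac{47}{-9} - 630 = 47 \left(- \frac{1}{9}\right) - 630 = - \frac{47}{9} - 630 = - \frac{5717}{9}$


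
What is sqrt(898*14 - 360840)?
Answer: 2*I*sqrt(87067) ≈ 590.14*I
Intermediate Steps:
sqrt(898*14 - 360840) = sqrt(12572 - 360840) = sqrt(-348268) = 2*I*sqrt(87067)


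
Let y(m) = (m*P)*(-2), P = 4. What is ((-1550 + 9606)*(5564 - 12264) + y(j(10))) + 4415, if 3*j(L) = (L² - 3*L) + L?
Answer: -161912995/3 ≈ -5.3971e+7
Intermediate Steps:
j(L) = -2*L/3 + L²/3 (j(L) = ((L² - 3*L) + L)/3 = (L² - 2*L)/3 = -2*L/3 + L²/3)
y(m) = -8*m (y(m) = (m*4)*(-2) = (4*m)*(-2) = -8*m)
((-1550 + 9606)*(5564 - 12264) + y(j(10))) + 4415 = ((-1550 + 9606)*(5564 - 12264) - 8*10*(-2 + 10)/3) + 4415 = (8056*(-6700) - 8*10*8/3) + 4415 = (-53975200 - 8*80/3) + 4415 = (-53975200 - 640/3) + 4415 = -161926240/3 + 4415 = -161912995/3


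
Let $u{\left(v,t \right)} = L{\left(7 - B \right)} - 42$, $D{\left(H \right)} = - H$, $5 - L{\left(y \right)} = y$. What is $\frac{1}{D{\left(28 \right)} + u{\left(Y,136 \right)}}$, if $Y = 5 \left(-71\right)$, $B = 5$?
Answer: $- \frac{1}{67} \approx -0.014925$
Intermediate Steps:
$Y = -355$
$L{\left(y \right)} = 5 - y$
$u{\left(v,t \right)} = -39$ ($u{\left(v,t \right)} = \left(5 - \left(7 - 5\right)\right) - 42 = \left(5 - 2\right) - 42 = 3 - 42 = -39$)
$\frac{1}{D{\left(28 \right)} + u{\left(Y,136 \right)}} = \frac{1}{\left(-1\right) 28 - 39} = \frac{1}{-28 - 39} = \frac{1}{-67} = - \frac{1}{67}$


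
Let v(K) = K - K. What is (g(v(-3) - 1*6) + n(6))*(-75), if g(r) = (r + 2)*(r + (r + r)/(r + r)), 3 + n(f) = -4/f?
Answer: -1225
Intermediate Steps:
v(K) = 0
n(f) = -3 - 4/f
g(r) = (1 + r)*(2 + r) (g(r) = (2 + r)*(r + (2*r)/((2*r))) = (2 + r)*(r + (2*r)*(1/(2*r))) = (2 + r)*(r + 1) = (2 + r)*(1 + r) = (1 + r)*(2 + r))
(g(v(-3) - 1*6) + n(6))*(-75) = ((2 + (0 - 1*6)² + 3*(0 - 1*6)) + (-3 - 4/6))*(-75) = ((2 + (0 - 6)² + 3*(0 - 6)) + (-3 - 4*⅙))*(-75) = ((2 + (-6)² + 3*(-6)) + (-3 - ⅔))*(-75) = ((2 + 36 - 18) - 11/3)*(-75) = (20 - 11/3)*(-75) = (49/3)*(-75) = -1225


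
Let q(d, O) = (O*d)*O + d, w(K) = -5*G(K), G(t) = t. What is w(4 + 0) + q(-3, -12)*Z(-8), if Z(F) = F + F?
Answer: 6940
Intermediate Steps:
w(K) = -5*K
q(d, O) = d + d*O**2 (q(d, O) = d*O**2 + d = d + d*O**2)
Z(F) = 2*F
w(4 + 0) + q(-3, -12)*Z(-8) = -5*(4 + 0) + (-3*(1 + (-12)**2))*(2*(-8)) = -5*4 - 3*(1 + 144)*(-16) = -20 - 3*145*(-16) = -20 - 435*(-16) = -20 + 6960 = 6940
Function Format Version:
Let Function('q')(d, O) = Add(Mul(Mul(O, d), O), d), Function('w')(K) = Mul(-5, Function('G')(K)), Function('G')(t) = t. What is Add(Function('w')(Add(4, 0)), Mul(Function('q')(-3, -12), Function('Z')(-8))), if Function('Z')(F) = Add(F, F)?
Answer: 6940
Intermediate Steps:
Function('w')(K) = Mul(-5, K)
Function('q')(d, O) = Add(d, Mul(d, Pow(O, 2))) (Function('q')(d, O) = Add(Mul(d, Pow(O, 2)), d) = Add(d, Mul(d, Pow(O, 2))))
Function('Z')(F) = Mul(2, F)
Add(Function('w')(Add(4, 0)), Mul(Function('q')(-3, -12), Function('Z')(-8))) = Add(Mul(-5, Add(4, 0)), Mul(Mul(-3, Add(1, Pow(-12, 2))), Mul(2, -8))) = Add(Mul(-5, 4), Mul(Mul(-3, Add(1, 144)), -16)) = Add(-20, Mul(Mul(-3, 145), -16)) = Add(-20, Mul(-435, -16)) = Add(-20, 6960) = 6940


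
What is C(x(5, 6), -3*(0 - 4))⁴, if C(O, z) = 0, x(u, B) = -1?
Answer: 0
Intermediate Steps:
C(x(5, 6), -3*(0 - 4))⁴ = 0⁴ = 0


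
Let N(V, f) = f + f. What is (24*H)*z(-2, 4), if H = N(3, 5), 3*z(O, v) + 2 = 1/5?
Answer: -144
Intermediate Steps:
z(O, v) = -⅗ (z(O, v) = -⅔ + (⅓)/5 = -⅔ + (⅓)*(⅕) = -⅔ + 1/15 = -⅗)
N(V, f) = 2*f
H = 10 (H = 2*5 = 10)
(24*H)*z(-2, 4) = (24*10)*(-⅗) = 240*(-⅗) = -144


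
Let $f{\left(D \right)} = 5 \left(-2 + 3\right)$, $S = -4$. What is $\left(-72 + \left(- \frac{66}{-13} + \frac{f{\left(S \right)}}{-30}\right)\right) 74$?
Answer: $- \frac{193621}{39} \approx -4964.6$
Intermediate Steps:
$f{\left(D \right)} = 5$ ($f{\left(D \right)} = 5 \cdot 1 = 5$)
$\left(-72 + \left(- \frac{66}{-13} + \frac{f{\left(S \right)}}{-30}\right)\right) 74 = \left(-72 + \left(- \frac{66}{-13} + \frac{5}{-30}\right)\right) 74 = \left(-72 + \left(\left(-66\right) \left(- \frac{1}{13}\right) + 5 \left(- \frac{1}{30}\right)\right)\right) 74 = \left(-72 + \left(\frac{66}{13} - \frac{1}{6}\right)\right) 74 = \left(-72 + \frac{383}{78}\right) 74 = \left(- \frac{5233}{78}\right) 74 = - \frac{193621}{39}$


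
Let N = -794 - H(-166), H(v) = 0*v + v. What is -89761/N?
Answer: 89761/628 ≈ 142.93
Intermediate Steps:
H(v) = v (H(v) = 0 + v = v)
N = -628 (N = -794 - 1*(-166) = -794 + 166 = -628)
-89761/N = -89761/(-628) = -89761*(-1/628) = 89761/628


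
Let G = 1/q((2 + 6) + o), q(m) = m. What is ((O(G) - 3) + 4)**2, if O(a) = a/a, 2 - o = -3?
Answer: 4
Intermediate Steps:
o = 5 (o = 2 - 1*(-3) = 2 + 3 = 5)
G = 1/13 (G = 1/((2 + 6) + 5) = 1/(8 + 5) = 1/13 ≈ 0.076923)
O(a) = 1
((O(G) - 3) + 4)**2 = ((1 - 3) + 4)**2 = (-2 + 4)**2 = 2**2 = 4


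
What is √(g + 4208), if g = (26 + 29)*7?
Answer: √4593 ≈ 67.772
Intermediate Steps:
g = 385 (g = 55*7 = 385)
√(g + 4208) = √(385 + 4208) = √4593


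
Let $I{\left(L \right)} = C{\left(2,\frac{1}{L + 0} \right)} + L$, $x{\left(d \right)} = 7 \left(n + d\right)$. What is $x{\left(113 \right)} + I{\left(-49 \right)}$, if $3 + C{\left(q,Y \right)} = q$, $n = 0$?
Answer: $741$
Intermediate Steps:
$C{\left(q,Y \right)} = -3 + q$
$x{\left(d \right)} = 7 d$ ($x{\left(d \right)} = 7 \left(0 + d\right) = 7 d$)
$I{\left(L \right)} = -1 + L$ ($I{\left(L \right)} = \left(-3 + 2\right) + L = -1 + L$)
$x{\left(113 \right)} + I{\left(-49 \right)} = 7 \cdot 113 - 50 = 791 - 50 = 741$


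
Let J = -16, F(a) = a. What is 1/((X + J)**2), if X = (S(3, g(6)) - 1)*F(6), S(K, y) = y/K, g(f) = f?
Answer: 1/100 ≈ 0.010000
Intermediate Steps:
X = 6 (X = (6/3 - 1)*6 = (6*(1/3) - 1)*6 = (2 - 1)*6 = 1*6 = 6)
1/((X + J)**2) = 1/((6 - 16)**2) = 1/((-10)**2) = 1/100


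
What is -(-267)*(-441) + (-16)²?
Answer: -117491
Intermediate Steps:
-(-267)*(-441) + (-16)² = -267*441 + 256 = -117747 + 256 = -117491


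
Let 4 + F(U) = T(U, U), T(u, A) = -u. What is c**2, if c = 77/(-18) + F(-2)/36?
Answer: 169/9 ≈ 18.778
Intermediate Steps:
F(U) = -4 - U
c = -13/3 (c = 77/(-18) + (-4 - 1*(-2))/36 = 77*(-1/18) + (-4 + 2)*(1/36) = -77/18 - 2*1/36 = -77/18 - 1/18 = -13/3 ≈ -4.3333)
c**2 = (-13/3)**2 = 169/9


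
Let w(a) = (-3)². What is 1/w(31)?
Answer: ⅑ ≈ 0.11111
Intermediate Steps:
w(a) = 9
1/w(31) = 1/9 = ⅑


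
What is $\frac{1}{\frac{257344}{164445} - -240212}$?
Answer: $\frac{164445}{39501919684} \approx 4.163 \cdot 10^{-6}$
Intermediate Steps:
$\frac{1}{\frac{257344}{164445} - -240212} = \frac{1}{257344 \cdot \frac{1}{164445} + 240212} = \frac{1}{\frac{257344}{164445} + 240212} = \frac{1}{\frac{39501919684}{164445}} = \frac{164445}{39501919684}$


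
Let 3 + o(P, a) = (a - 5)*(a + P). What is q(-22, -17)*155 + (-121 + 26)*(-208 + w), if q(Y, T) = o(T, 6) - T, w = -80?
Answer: 27825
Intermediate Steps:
o(P, a) = -3 + (-5 + a)*(P + a) (o(P, a) = -3 + (a - 5)*(a + P) = -3 + (-5 + a)*(P + a))
q(Y, T) = 3 (q(Y, T) = (-3 + 6² - 5*T - 5*6 + T*6) - T = (-3 + 36 - 5*T - 30 + 6*T) - T = (3 + T) - T = 3)
q(-22, -17)*155 + (-121 + 26)*(-208 + w) = 3*155 + (-121 + 26)*(-208 - 80) = 465 - 95*(-288) = 465 + 27360 = 27825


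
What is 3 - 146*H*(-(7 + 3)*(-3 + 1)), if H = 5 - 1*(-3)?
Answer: -23357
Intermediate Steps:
H = 8 (H = 5 + 3 = 8)
3 - 146*H*(-(7 + 3)*(-3 + 1)) = 3 - 1168*(-(7 + 3)*(-3 + 1)) = 3 - 1168*(-10*(-2)) = 3 - 1168*(-1*(-20)) = 3 - 1168*20 = 3 - 146*160 = 3 - 23360 = -23357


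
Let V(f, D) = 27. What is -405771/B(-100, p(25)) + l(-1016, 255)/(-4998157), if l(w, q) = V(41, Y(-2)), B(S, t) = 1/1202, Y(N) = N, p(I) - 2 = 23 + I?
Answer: -2437784811184521/4998157 ≈ -4.8774e+8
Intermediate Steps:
p(I) = 25 + I (p(I) = 2 + (23 + I) = 25 + I)
B(S, t) = 1/1202
l(w, q) = 27
-405771/B(-100, p(25)) + l(-1016, 255)/(-4998157) = -405771/1/1202 + 27/(-4998157) = -405771*1202 + 27*(-1/4998157) = -487736742 - 27/4998157 = -2437784811184521/4998157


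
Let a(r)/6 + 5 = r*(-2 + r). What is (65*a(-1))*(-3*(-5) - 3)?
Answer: -9360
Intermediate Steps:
a(r) = -30 + 6*r*(-2 + r) (a(r) = -30 + 6*(r*(-2 + r)) = -30 + 6*r*(-2 + r))
(65*a(-1))*(-3*(-5) - 3) = (65*(-30 - 12*(-1) + 6*(-1)**2))*(-3*(-5) - 3) = (65*(-30 + 12 + 6*1))*(15 - 3) = (65*(-30 + 12 + 6))*12 = (65*(-12))*12 = -780*12 = -9360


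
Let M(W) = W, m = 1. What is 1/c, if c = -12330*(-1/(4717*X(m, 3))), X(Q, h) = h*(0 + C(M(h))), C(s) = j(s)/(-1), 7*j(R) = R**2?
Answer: -14151/9590 ≈ -1.4756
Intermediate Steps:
j(R) = R**2/7
C(s) = -s**2/7 (C(s) = (s**2/7)/(-1) = (s**2/7)*(-1) = -s**2/7)
X(Q, h) = -h**3/7 (X(Q, h) = h*(0 - h**2/7) = h*(-h**2/7) = -h**3/7)
c = -9590/14151 (c = -12330/(-1/7*3**3*(-4717)) = -12330/(-1/7*27*(-4717)) = -12330/((-27/7*(-4717))) = -12330/127359/7 = -12330*7/127359 = -9590/14151 ≈ -0.67769)
1/c = 1/(-9590/14151) = -14151/9590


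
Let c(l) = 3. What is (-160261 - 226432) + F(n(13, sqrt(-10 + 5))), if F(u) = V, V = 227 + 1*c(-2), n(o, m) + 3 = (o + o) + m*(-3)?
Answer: -386463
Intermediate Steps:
n(o, m) = -3 - 3*m + 2*o (n(o, m) = -3 + ((o + o) + m*(-3)) = -3 + (2*o - 3*m) = -3 + (-3*m + 2*o) = -3 - 3*m + 2*o)
V = 230 (V = 227 + 1*3 = 227 + 3 = 230)
F(u) = 230
(-160261 - 226432) + F(n(13, sqrt(-10 + 5))) = (-160261 - 226432) + 230 = -386693 + 230 = -386463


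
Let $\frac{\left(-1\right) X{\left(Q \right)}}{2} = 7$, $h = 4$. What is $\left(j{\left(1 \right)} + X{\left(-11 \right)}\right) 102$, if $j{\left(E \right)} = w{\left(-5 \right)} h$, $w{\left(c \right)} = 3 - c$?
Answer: $1836$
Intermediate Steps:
$X{\left(Q \right)} = -14$ ($X{\left(Q \right)} = \left(-2\right) 7 = -14$)
$j{\left(E \right)} = 32$ ($j{\left(E \right)} = \left(3 - -5\right) 4 = \left(3 + 5\right) 4 = 8 \cdot 4 = 32$)
$\left(j{\left(1 \right)} + X{\left(-11 \right)}\right) 102 = \left(32 - 14\right) 102 = 18 \cdot 102 = 1836$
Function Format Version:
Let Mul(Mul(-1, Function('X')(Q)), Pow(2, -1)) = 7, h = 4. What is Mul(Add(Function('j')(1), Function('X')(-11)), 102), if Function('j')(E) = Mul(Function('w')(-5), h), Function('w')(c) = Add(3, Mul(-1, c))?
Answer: 1836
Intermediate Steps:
Function('X')(Q) = -14 (Function('X')(Q) = Mul(-2, 7) = -14)
Function('j')(E) = 32 (Function('j')(E) = Mul(Add(3, Mul(-1, -5)), 4) = Mul(Add(3, 5), 4) = Mul(8, 4) = 32)
Mul(Add(Function('j')(1), Function('X')(-11)), 102) = Mul(Add(32, -14), 102) = Mul(18, 102) = 1836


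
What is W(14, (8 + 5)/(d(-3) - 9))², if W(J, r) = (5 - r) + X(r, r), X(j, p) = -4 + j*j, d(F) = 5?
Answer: 56169/256 ≈ 219.41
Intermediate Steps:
X(j, p) = -4 + j²
W(J, r) = 1 + r² - r (W(J, r) = (5 - r) + (-4 + r²) = 1 + r² - r)
W(14, (8 + 5)/(d(-3) - 9))² = (1 + ((8 + 5)/(5 - 9))² - (8 + 5)/(5 - 9))² = (1 + (13/(-4))² - 13/(-4))² = (1 + (13*(-¼))² - 13*(-1)/4)² = (1 + (-13/4)² - 1*(-13/4))² = (1 + 169/16 + 13/4)² = (237/16)² = 56169/256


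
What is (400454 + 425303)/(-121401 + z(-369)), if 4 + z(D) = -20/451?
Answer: -372416407/54753675 ≈ -6.8017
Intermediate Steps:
z(D) = -1824/451 (z(D) = -4 - 20/451 = -1824/451)
(400454 + 425303)/(-121401 + z(-369)) = (400454 + 425303)/(-121401 - 1824/451) = 825757/(-54753675/451) = 825757*(-451/54753675) = -372416407/54753675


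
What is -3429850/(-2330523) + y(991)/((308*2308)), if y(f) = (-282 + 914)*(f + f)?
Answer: 334839120797/103542806367 ≈ 3.2338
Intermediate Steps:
y(f) = 1264*f (y(f) = 632*(2*f) = 1264*f)
-3429850/(-2330523) + y(991)/((308*2308)) = -3429850/(-2330523) + (1264*991)/((308*2308)) = -3429850*(-1/2330523) + 1252624/710864 = 3429850/2330523 + 1252624*(1/710864) = 3429850/2330523 + 78289/44429 = 334839120797/103542806367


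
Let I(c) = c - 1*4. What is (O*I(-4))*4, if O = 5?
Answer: -160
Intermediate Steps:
I(c) = -4 + c (I(c) = c - 4 = -4 + c)
(O*I(-4))*4 = (5*(-4 - 4))*4 = (5*(-8))*4 = -40*4 = -160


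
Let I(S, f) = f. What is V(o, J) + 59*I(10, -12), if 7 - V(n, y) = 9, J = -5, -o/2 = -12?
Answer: -710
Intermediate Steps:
o = 24 (o = -2*(-12) = 24)
V(n, y) = -2 (V(n, y) = 7 - 1*9 = 7 - 9 = -2)
V(o, J) + 59*I(10, -12) = -2 + 59*(-12) = -2 - 708 = -710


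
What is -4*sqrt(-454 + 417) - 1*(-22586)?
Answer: 22586 - 4*I*sqrt(37) ≈ 22586.0 - 24.331*I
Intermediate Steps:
-4*sqrt(-454 + 417) - 1*(-22586) = -4*I*sqrt(37) + 22586 = 22586 - 4*I*sqrt(37)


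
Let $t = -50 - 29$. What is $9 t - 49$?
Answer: $-760$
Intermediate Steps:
$t = -79$
$9 t - 49 = 9 \left(-79\right) - 49 = -711 - 49 = -760$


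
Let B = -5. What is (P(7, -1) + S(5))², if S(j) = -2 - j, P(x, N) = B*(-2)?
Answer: 9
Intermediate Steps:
P(x, N) = 10 (P(x, N) = -5*(-2) = 10)
(P(7, -1) + S(5))² = (10 + (-2 - 1*5))² = (10 + (-2 - 5))² = (10 - 7)² = 3² = 9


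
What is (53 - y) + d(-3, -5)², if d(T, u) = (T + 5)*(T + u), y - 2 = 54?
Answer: 253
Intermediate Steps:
y = 56 (y = 2 + 54 = 56)
d(T, u) = (5 + T)*(T + u)
(53 - y) + d(-3, -5)² = (53 - 1*56) + ((-3)² + 5*(-3) + 5*(-5) - 3*(-5))² = (53 - 56) + (9 - 15 - 25 + 15)² = -3 + (-16)² = -3 + 256 = 253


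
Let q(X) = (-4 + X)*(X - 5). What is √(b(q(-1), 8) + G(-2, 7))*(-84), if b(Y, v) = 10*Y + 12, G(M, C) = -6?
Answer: -252*√34 ≈ -1469.4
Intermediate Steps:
q(X) = (-5 + X)*(-4 + X) (q(X) = (-4 + X)*(-5 + X) = (-5 + X)*(-4 + X))
b(Y, v) = 12 + 10*Y
√(b(q(-1), 8) + G(-2, 7))*(-84) = √((12 + 10*(20 + (-1)² - 9*(-1))) - 6)*(-84) = √((12 + 10*(20 + 1 + 9)) - 6)*(-84) = √((12 + 10*30) - 6)*(-84) = √((12 + 300) - 6)*(-84) = √(312 - 6)*(-84) = √306*(-84) = (3*√34)*(-84) = -252*√34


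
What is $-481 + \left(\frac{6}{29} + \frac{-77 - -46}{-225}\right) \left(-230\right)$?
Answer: $- \frac{731159}{1305} \approx -560.28$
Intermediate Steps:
$-481 + \left(\frac{6}{29} + \frac{-77 - -46}{-225}\right) \left(-230\right) = -481 + \left(6 \cdot \frac{1}{29} + \left(-77 + 46\right) \left(- \frac{1}{225}\right)\right) \left(-230\right) = -481 + \left(\frac{6}{29} - - \frac{31}{225}\right) \left(-230\right) = -481 + \left(\frac{6}{29} + \frac{31}{225}\right) \left(-230\right) = -481 + \frac{2249}{6525} \left(-230\right) = -481 - \frac{103454}{1305} = - \frac{731159}{1305}$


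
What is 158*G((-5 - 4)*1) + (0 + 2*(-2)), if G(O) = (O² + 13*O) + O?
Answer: -7114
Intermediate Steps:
G(O) = O² + 14*O
158*G((-5 - 4)*1) + (0 + 2*(-2)) = 158*(((-5 - 4)*1)*(14 + (-5 - 4)*1)) + (0 + 2*(-2)) = 158*((-9*1)*(14 - 9*1)) + (0 - 4) = 158*(-9*(14 - 9)) - 4 = 158*(-9*5) - 4 = 158*(-45) - 4 = -7110 - 4 = -7114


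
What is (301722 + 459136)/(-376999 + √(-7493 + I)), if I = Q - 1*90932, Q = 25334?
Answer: -143421352571/71064159546 - 380429*I*√73091/71064159546 ≈ -2.0182 - 0.0014473*I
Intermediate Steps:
I = -65598 (I = 25334 - 1*90932 = 25334 - 90932 = -65598)
(301722 + 459136)/(-376999 + √(-7493 + I)) = (301722 + 459136)/(-376999 + √(-7493 - 65598)) = 760858/(-376999 + √(-73091)) = 760858/(-376999 + I*√73091)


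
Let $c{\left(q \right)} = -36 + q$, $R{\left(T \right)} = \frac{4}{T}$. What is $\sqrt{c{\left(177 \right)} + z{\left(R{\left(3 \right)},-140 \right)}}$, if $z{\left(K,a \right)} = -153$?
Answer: $2 i \sqrt{3} \approx 3.4641 i$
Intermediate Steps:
$\sqrt{c{\left(177 \right)} + z{\left(R{\left(3 \right)},-140 \right)}} = \sqrt{\left(-36 + 177\right) - 153} = \sqrt{141 - 153} = \sqrt{-12} = 2 i \sqrt{3}$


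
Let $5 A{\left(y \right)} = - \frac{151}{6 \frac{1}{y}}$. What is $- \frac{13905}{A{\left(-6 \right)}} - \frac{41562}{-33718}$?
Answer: $- \frac{1168984044}{2545709} \approx -459.2$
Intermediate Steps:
$A{\left(y \right)} = - \frac{151 y}{30}$ ($A{\left(y \right)} = \frac{\left(-151\right) \frac{1}{6 \frac{1}{y}}}{5} = \frac{\left(-151\right) \frac{y}{6}}{5} = \frac{\left(- \frac{151}{6}\right) y}{5} = - \frac{151 y}{30}$)
$- \frac{13905}{A{\left(-6 \right)}} - \frac{41562}{-33718} = - \frac{13905}{\left(- \frac{151}{30}\right) \left(-6\right)} - \frac{41562}{-33718} = - \frac{13905}{\frac{151}{5}} - - \frac{20781}{16859} = \left(-13905\right) \frac{5}{151} + \frac{20781}{16859} = - \frac{69525}{151} + \frac{20781}{16859} = - \frac{1168984044}{2545709}$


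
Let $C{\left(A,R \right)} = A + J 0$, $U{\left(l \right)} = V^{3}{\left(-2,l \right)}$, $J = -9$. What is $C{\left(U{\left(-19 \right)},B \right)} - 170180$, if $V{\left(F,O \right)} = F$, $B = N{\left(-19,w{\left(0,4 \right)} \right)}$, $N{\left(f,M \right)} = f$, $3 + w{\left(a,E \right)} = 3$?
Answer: $-170188$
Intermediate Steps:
$w{\left(a,E \right)} = 0$ ($w{\left(a,E \right)} = -3 + 3 = 0$)
$B = -19$
$U{\left(l \right)} = -8$ ($U{\left(l \right)} = \left(-2\right)^{3} = -8$)
$C{\left(A,R \right)} = A$ ($C{\left(A,R \right)} = A - 0 = A + 0 = A$)
$C{\left(U{\left(-19 \right)},B \right)} - 170180 = -8 - 170180 = -170188$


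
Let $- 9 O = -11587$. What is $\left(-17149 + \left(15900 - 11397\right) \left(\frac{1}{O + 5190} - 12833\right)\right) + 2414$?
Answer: $- \frac{3369667646471}{58297} \approx -5.7802 \cdot 10^{7}$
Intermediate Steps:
$O = \frac{11587}{9}$ ($O = \left(- \frac{1}{9}\right) \left(-11587\right) = \frac{11587}{9} \approx 1287.4$)
$\left(-17149 + \left(15900 - 11397\right) \left(\frac{1}{O + 5190} - 12833\right)\right) + 2414 = \left(-17149 + \left(15900 - 11397\right) \left(\frac{1}{\frac{11587}{9} + 5190} - 12833\right)\right) + 2414 = \left(-17149 + 4503 \left(\frac{1}{\frac{58297}{9}} - 12833\right)\right) + 2414 = \left(-17149 + 4503 \left(\frac{9}{58297} - 12833\right)\right) + 2414 = \left(-17149 + 4503 \left(- \frac{748125392}{58297}\right)\right) + 2414 = \left(-17149 - \frac{3368808640176}{58297}\right) + 2414 = - \frac{3369808375429}{58297} + 2414 = - \frac{3369667646471}{58297}$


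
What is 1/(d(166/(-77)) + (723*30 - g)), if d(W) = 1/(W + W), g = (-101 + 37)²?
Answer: 332/5841131 ≈ 5.6838e-5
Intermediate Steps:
g = 4096 (g = (-64)² = 4096)
d(W) = 1/(2*W)
1/(d(166/(-77)) + (723*30 - g)) = 1/(1/(2*((166/(-77)))) + (723*30 - 1*4096)) = 1/(1/(2*((166*(-1/77)))) + (21690 - 4096)) = 1/(1/(2*(-166/77)) + 17594) = 1/((½)*(-77/166) + 17594) = 1/(-77/332 + 17594) = 1/(5841131/332) = 332/5841131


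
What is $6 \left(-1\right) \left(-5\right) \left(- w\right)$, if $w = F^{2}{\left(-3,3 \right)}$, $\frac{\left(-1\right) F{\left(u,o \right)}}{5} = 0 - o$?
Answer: $-6750$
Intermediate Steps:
$F{\left(u,o \right)} = 5 o$ ($F{\left(u,o \right)} = - 5 \left(0 - o\right) = - 5 \left(- o\right) = 5 o$)
$w = 225$ ($w = \left(5 \cdot 3\right)^{2} = 15^{2} = 225$)
$6 \left(-1\right) \left(-5\right) \left(- w\right) = 6 \left(-1\right) \left(-5\right) \left(\left(-1\right) 225\right) = \left(-6\right) \left(-5\right) \left(-225\right) = 30 \left(-225\right) = -6750$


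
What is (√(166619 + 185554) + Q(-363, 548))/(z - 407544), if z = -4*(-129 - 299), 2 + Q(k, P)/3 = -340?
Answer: 513/202916 - √352173/405832 ≈ 0.0010659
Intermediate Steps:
Q(k, P) = -1026 (Q(k, P) = -6 + 3*(-340) = -6 - 1020 = -1026)
z = 1712 (z = -4*(-428) = 1712)
(√(166619 + 185554) + Q(-363, 548))/(z - 407544) = (√(166619 + 185554) - 1026)/(1712 - 407544) = (√352173 - 1026)/(-405832) = (-1026 + √352173)*(-1/405832) = 513/202916 - √352173/405832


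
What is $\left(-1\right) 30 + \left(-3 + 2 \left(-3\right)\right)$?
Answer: $-39$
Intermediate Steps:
$\left(-1\right) 30 + \left(-3 + 2 \left(-3\right)\right) = -30 - 9 = -39$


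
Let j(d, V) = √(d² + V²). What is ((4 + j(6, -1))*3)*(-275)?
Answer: -3300 - 825*√37 ≈ -8318.3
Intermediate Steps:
j(d, V) = √(V² + d²)
((4 + j(6, -1))*3)*(-275) = ((4 + √((-1)² + 6²))*3)*(-275) = ((4 + √(1 + 36))*3)*(-275) = ((4 + √37)*3)*(-275) = (12 + 3*√37)*(-275) = -3300 - 825*√37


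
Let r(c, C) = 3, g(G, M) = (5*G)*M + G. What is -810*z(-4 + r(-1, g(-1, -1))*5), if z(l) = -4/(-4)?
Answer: -810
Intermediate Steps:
g(G, M) = G + 5*G*M (g(G, M) = 5*G*M + G = G + 5*G*M)
z(l) = 1 (z(l) = -4*(-1/4) = 1)
-810*z(-4 + r(-1, g(-1, -1))*5) = -810*1 = -810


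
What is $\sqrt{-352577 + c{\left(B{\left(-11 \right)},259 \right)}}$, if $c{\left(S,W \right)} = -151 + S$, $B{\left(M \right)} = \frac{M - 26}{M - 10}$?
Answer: $\frac{i \sqrt{155552271}}{21} \approx 593.91 i$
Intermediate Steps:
$B{\left(M \right)} = \frac{-26 + M}{-10 + M}$
$\sqrt{-352577 + c{\left(B{\left(-11 \right)},259 \right)}} = \sqrt{-352577 - \left(151 - \frac{-26 - 11}{-10 - 11}\right)} = \sqrt{-352577 - \left(151 - \frac{1}{-21} \left(-37\right)\right)} = \sqrt{-352577 - \frac{3134}{21}} = \sqrt{- \frac{7407251}{21}} = \frac{i \sqrt{155552271}}{21}$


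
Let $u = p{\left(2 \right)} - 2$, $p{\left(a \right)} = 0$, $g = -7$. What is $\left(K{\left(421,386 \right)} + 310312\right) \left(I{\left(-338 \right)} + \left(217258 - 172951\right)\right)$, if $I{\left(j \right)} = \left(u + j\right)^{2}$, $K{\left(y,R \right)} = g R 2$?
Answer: $48756923556$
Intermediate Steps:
$u = -2$ ($u = 0 - 2 = -2$)
$K{\left(y,R \right)} = - 14 R$ ($K{\left(y,R \right)} = - 7 R 2 = - 14 R$)
$I{\left(j \right)} = \left(-2 + j\right)^{2}$
$\left(K{\left(421,386 \right)} + 310312\right) \left(I{\left(-338 \right)} + \left(217258 - 172951\right)\right) = \left(\left(-14\right) 386 + 310312\right) \left(\left(-2 - 338\right)^{2} + \left(217258 - 172951\right)\right) = \left(-5404 + 310312\right) \left(\left(-340\right)^{2} + 44307\right) = 304908 \left(115600 + 44307\right) = 304908 \cdot 159907 = 48756923556$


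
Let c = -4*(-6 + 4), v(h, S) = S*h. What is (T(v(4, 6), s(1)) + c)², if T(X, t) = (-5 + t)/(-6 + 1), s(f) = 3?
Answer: 1764/25 ≈ 70.560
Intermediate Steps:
T(X, t) = 1 - t/5 (T(X, t) = (-5 + t)/(-5) = (-5 + t)*(-⅕) = 1 - t/5)
c = 8 (c = -4*(-2) = 8)
(T(v(4, 6), s(1)) + c)² = ((1 - ⅕*3) + 8)² = ((1 - ⅗) + 8)² = (⅖ + 8)² = (42/5)² = 1764/25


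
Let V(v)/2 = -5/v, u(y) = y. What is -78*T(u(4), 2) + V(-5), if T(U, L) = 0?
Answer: 2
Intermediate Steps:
V(v) = -10/v (V(v) = 2*(-5/v) = -10/v)
-78*T(u(4), 2) + V(-5) = -78*0 - 10/(-5) = 0 - 10*(-⅕) = 0 + 2 = 2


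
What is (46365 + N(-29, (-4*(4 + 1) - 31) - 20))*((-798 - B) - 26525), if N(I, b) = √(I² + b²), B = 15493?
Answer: -1985163840 - 42816*√5882 ≈ -1.9884e+9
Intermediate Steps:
(46365 + N(-29, (-4*(4 + 1) - 31) - 20))*((-798 - B) - 26525) = (46365 + √((-29)² + ((-4*(4 + 1) - 31) - 20)²))*((-798 - 1*15493) - 26525) = (46365 + √(841 + ((-4*5 - 31) - 20)²))*((-798 - 15493) - 26525) = (46365 + √(841 + ((-20 - 31) - 20)²))*(-16291 - 26525) = (46365 + √(841 + (-51 - 20)²))*(-42816) = (46365 + √(841 + (-71)²))*(-42816) = (46365 + √(841 + 5041))*(-42816) = (46365 + √5882)*(-42816) = -1985163840 - 42816*√5882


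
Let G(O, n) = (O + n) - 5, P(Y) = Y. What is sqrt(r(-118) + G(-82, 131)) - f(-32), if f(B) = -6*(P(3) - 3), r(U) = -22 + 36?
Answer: sqrt(58) ≈ 7.6158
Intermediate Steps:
G(O, n) = -5 + O + n
r(U) = 14
f(B) = 0 (f(B) = -6*(3 - 3) = -6*0 = 0)
sqrt(r(-118) + G(-82, 131)) - f(-32) = sqrt(14 + (-5 - 82 + 131)) - 1*0 = sqrt(14 + 44) + 0 = sqrt(58) + 0 = sqrt(58)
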